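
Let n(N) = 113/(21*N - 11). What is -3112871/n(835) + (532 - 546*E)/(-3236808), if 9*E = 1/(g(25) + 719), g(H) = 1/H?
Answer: -680138853989141650171/1408904839008 ≈ -4.8274e+8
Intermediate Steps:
E = 25/161784 (E = 1/(9*(1/25 + 719)) = 1/(9*(17976/25)) = (1/9)*(25/17976) = 25/161784 ≈ 0.00015453)
n(N) = 113/(-11 + 21*N)
-3112871/n(835) + (532 - 546*E)/(-3236808) = -3112871/(113/(-11 + 21*835)) + (532 - 546*25/161784)/(-3236808) = -3112871/(113/(-11 + 17535)) + (532 - 325/3852)*(-1/3236808) = -3112871/(113/17524) + (2048939/3852)*(-1/3236808) = -3112871/(113*(1/17524)) - 2048939/12468184416 = -3112871/113/17524 - 2048939/12468184416 = -3112871*17524/113 - 2048939/12468184416 = -54549951404/113 - 2048939/12468184416 = -680138853989141650171/1408904839008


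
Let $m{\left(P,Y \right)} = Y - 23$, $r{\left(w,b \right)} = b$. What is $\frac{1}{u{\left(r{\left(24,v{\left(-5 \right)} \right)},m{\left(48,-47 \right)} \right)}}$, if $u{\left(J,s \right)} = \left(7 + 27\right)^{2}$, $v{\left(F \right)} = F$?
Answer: $\frac{1}{1156} \approx 0.00086505$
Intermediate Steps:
$m{\left(P,Y \right)} = -23 + Y$
$u{\left(J,s \right)} = 1156$ ($u{\left(J,s \right)} = 34^{2} = 1156$)
$\frac{1}{u{\left(r{\left(24,v{\left(-5 \right)} \right)},m{\left(48,-47 \right)} \right)}} = \frac{1}{1156}$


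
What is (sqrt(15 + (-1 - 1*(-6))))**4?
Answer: 400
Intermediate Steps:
(sqrt(15 + (-1 - 1*(-6))))**4 = (sqrt(15 + (-1 + 6)))**4 = (sqrt(15 + 5))**4 = (sqrt(20))**4 = (2*sqrt(5))**4 = 400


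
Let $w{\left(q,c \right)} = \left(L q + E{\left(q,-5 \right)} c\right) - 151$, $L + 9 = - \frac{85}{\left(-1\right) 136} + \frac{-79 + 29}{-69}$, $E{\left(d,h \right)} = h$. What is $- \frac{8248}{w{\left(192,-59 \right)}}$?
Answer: $\frac{23713}{3809} \approx 6.2255$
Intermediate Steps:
$L = - \frac{4223}{552}$ ($L = -9 - \left(- \frac{5}{8} - \frac{-79 + 29}{-69}\right) = -9 - \left(- \frac{50}{69} + \frac{85}{-136}\right) = -9 + \left(\left(-85\right) \left(- \frac{1}{136}\right) + \frac{50}{69}\right) = -9 + \left(\frac{5}{8} + \frac{50}{69}\right) = -9 + \frac{745}{552} = - \frac{4223}{552} \approx -7.6504$)
$w{\left(q,c \right)} = -151 - 5 c - \frac{4223 q}{552}$ ($w{\left(q,c \right)} = \left(- \frac{4223 q}{552} - 5 c\right) - 151 = \left(- 5 c - \frac{4223 q}{552}\right) - 151 = -151 - 5 c - \frac{4223 q}{552}$)
$- \frac{8248}{w{\left(192,-59 \right)}} = - \frac{8248}{-151 - -295 - \frac{33784}{23}} = - \frac{8248}{-151 + 295 - \frac{33784}{23}} = - \frac{8248}{- \frac{30472}{23}} = \left(-8248\right) \left(- \frac{23}{30472}\right) = \frac{23713}{3809}$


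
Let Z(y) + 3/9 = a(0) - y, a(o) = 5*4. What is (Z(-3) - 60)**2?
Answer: 12544/9 ≈ 1393.8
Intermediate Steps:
a(o) = 20
Z(y) = 59/3 - y (Z(y) = -1/3 + (20 - y) = 59/3 - y)
(Z(-3) - 60)**2 = ((59/3 - 1*(-3)) - 60)**2 = ((59/3 + 3) - 60)**2 = (68/3 - 60)**2 = (-112/3)**2 = 12544/9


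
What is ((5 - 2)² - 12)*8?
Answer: -24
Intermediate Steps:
((5 - 2)² - 12)*8 = (3² - 12)*8 = (9 - 12)*8 = -3*8 = -24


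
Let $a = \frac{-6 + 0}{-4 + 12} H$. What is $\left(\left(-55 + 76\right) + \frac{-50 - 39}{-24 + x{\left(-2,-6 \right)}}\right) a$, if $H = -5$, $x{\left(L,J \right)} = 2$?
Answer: $\frac{8265}{88} \approx 93.92$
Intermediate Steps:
$a = \frac{15}{4}$ ($a = \frac{-6 + 0}{-4 + 12} \left(-5\right) = - \frac{6}{8} \left(-5\right) = \left(-6\right) \frac{1}{8} \left(-5\right) = \left(- \frac{3}{4}\right) \left(-5\right) = \frac{15}{4} \approx 3.75$)
$\left(\left(-55 + 76\right) + \frac{-50 - 39}{-24 + x{\left(-2,-6 \right)}}\right) a = \left(\left(-55 + 76\right) + \frac{-50 - 39}{-24 + 2}\right) \frac{15}{4} = \left(21 - \frac{89}{-22}\right) \frac{15}{4} = \left(21 - - \frac{89}{22}\right) \frac{15}{4} = \left(21 + \frac{89}{22}\right) \frac{15}{4} = \frac{551}{22} \cdot \frac{15}{4} = \frac{8265}{88}$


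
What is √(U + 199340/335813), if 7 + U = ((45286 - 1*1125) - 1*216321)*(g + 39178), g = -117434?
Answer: √1519304794476247384877/335813 ≈ 1.1607e+5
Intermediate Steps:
U = 13472552953 (U = -7 + ((45286 - 1*1125) - 1*216321)*(-117434 + 39178) = -7 + ((45286 - 1125) - 216321)*(-78256) = -7 + (44161 - 216321)*(-78256) = -7 - 172160*(-78256) = -7 + 13472552960 = 13472552953)
√(U + 199340/335813) = √(13472552953 + 199340/335813) = √(4524258425005129/335813) = √1519304794476247384877/335813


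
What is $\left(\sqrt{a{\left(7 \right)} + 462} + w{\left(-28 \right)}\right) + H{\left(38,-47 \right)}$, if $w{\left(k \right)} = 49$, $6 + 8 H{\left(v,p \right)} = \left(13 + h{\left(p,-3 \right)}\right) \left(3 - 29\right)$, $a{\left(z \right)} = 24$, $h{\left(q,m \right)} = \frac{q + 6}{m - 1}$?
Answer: $- \frac{437}{16} + 9 \sqrt{6} \approx -5.2671$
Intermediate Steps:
$h{\left(q,m \right)} = \frac{6 + q}{-1 + m}$
$H{\left(v,p \right)} = - \frac{305}{8} + \frac{13 p}{16}$ ($H{\left(v,p \right)} = - \frac{3}{4} + \frac{\left(13 + \frac{6 + p}{-1 - 3}\right) \left(3 - 29\right)}{8} = - \frac{3}{4} + \frac{\left(13 + \frac{6 + p}{-4}\right) \left(-26\right)}{8} = - \frac{3}{4} + \frac{\left(13 - \frac{6 + p}{4}\right) \left(-26\right)}{8} = - \frac{3}{4} + \frac{\left(13 - \left(\frac{3}{2} + \frac{p}{4}\right)\right) \left(-26\right)}{8} = - \frac{3}{4} + \frac{\left(\frac{23}{2} - \frac{p}{4}\right) \left(-26\right)}{8} = - \frac{3}{4} + \frac{-299 + \frac{13 p}{2}}{8} = - \frac{3}{4} + \left(- \frac{299}{8} + \frac{13 p}{16}\right) = - \frac{305}{8} + \frac{13 p}{16}$)
$\left(\sqrt{a{\left(7 \right)} + 462} + w{\left(-28 \right)}\right) + H{\left(38,-47 \right)} = \left(\sqrt{24 + 462} + 49\right) + \left(- \frac{305}{8} + \frac{13}{16} \left(-47\right)\right) = \left(\sqrt{486} + 49\right) - \frac{1221}{16} = \left(9 \sqrt{6} + 49\right) - \frac{1221}{16} = \left(49 + 9 \sqrt{6}\right) - \frac{1221}{16} = - \frac{437}{16} + 9 \sqrt{6}$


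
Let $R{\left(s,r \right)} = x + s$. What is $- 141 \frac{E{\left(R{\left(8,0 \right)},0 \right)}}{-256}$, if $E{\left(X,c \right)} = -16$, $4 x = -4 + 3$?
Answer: $- \frac{141}{16} \approx -8.8125$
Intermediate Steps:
$x = - \frac{1}{4}$ ($x = \frac{-4 + 3}{4} = \frac{1}{4} \left(-1\right) = - \frac{1}{4} \approx -0.25$)
$R{\left(s,r \right)} = - \frac{1}{4} + s$
$- 141 \frac{E{\left(R{\left(8,0 \right)},0 \right)}}{-256} = - 141 \left(- \frac{16}{-256}\right) = - 141 \left(\left(-16\right) \left(- \frac{1}{256}\right)\right) = \left(-141\right) \frac{1}{16} = - \frac{141}{16}$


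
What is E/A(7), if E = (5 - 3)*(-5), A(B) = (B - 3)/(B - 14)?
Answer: 35/2 ≈ 17.500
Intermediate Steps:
A(B) = (-3 + B)/(-14 + B)
E = -10 (E = 2*(-5) = -10)
E/A(7) = -10/((-3 + 7)/(-14 + 7)) = -10/(4/(-7)) = -10/(-⅐*4) = -10/(-4/7) = -7/4*(-10) = 35/2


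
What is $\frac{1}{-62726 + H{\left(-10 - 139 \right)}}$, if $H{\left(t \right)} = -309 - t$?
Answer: $- \frac{1}{62886} \approx -1.5902 \cdot 10^{-5}$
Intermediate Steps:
$\frac{1}{-62726 + H{\left(-10 - 139 \right)}} = \frac{1}{-62726 - \left(299 - 139\right)} = \frac{1}{-62726 - 160} = \frac{1}{-62886} = - \frac{1}{62886}$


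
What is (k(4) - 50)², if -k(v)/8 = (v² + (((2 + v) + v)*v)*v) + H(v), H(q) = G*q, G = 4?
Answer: 2515396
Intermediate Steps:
H(q) = 4*q
k(v) = -32*v - 8*v² - 8*v²*(2 + 2*v) (k(v) = -8*((v² + (((2 + v) + v)*v)*v) + 4*v) = -8*((v² + ((2 + 2*v)*v)*v) + 4*v) = -8*((v² + (v*(2 + 2*v))*v) + 4*v) = -8*((v² + v²*(2 + 2*v)) + 4*v) = -8*(v² + 4*v + v²*(2 + 2*v)) = -32*v - 8*v² - 8*v²*(2 + 2*v))
(k(4) - 50)² = (8*4*(-4 - 3*4 - 2*4²) - 50)² = (8*4*(-4 - 12 - 2*16) - 50)² = (8*4*(-4 - 12 - 32) - 50)² = (8*4*(-48) - 50)² = (-1536 - 50)² = (-1586)² = 2515396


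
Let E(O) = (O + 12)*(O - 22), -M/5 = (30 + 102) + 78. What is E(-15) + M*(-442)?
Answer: 464211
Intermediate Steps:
M = -1050 (M = -5*((30 + 102) + 78) = -5*(132 + 78) = -5*210 = -1050)
E(O) = (-22 + O)*(12 + O) (E(O) = (12 + O)*(-22 + O) = (-22 + O)*(12 + O))
E(-15) + M*(-442) = (-264 + (-15)² - 10*(-15)) - 1050*(-442) = (-264 + 225 + 150) + 464100 = 111 + 464100 = 464211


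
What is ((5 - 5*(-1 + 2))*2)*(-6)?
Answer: 0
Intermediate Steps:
((5 - 5*(-1 + 2))*2)*(-6) = ((5 - 5*1)*2)*(-6) = ((5 - 5)*2)*(-6) = (0*2)*(-6) = 0*(-6) = 0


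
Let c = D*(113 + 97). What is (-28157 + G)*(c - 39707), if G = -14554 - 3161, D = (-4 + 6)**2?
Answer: 1782907024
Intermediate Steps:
D = 4 (D = 2**2 = 4)
G = -17715
c = 840 (c = 4*(113 + 97) = 4*210 = 840)
(-28157 + G)*(c - 39707) = (-28157 - 17715)*(840 - 39707) = -45872*(-38867) = 1782907024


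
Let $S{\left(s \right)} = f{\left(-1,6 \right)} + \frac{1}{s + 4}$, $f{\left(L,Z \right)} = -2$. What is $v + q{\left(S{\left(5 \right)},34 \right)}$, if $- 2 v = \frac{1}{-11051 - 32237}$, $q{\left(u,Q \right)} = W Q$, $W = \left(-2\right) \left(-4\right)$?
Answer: $\frac{23548673}{86576} \approx 272.0$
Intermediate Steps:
$W = 8$
$S{\left(s \right)} = -2 + \frac{1}{4 + s}$ ($S{\left(s \right)} = -2 + \frac{1}{s + 4} = -2 + \frac{1}{4 + s}$)
$q{\left(u,Q \right)} = 8 Q$
$v = \frac{1}{86576}$ ($v = - \frac{1}{2 \left(-11051 - 32237\right)} = - \frac{1}{2 \left(-43288\right)} = \left(- \frac{1}{2}\right) \left(- \frac{1}{43288}\right) = \frac{1}{86576} \approx 1.1551 \cdot 10^{-5}$)
$v + q{\left(S{\left(5 \right)},34 \right)} = \frac{1}{86576} + 8 \cdot 34 = \frac{1}{86576} + 272 = \frac{23548673}{86576}$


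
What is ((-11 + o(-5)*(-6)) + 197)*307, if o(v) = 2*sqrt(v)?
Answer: 57102 - 3684*I*sqrt(5) ≈ 57102.0 - 8237.7*I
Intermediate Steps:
((-11 + o(-5)*(-6)) + 197)*307 = ((-11 + (2*sqrt(-5))*(-6)) + 197)*307 = ((-11 + (2*(I*sqrt(5)))*(-6)) + 197)*307 = ((-11 + (2*I*sqrt(5))*(-6)) + 197)*307 = ((-11 - 12*I*sqrt(5)) + 197)*307 = (186 - 12*I*sqrt(5))*307 = 57102 - 3684*I*sqrt(5)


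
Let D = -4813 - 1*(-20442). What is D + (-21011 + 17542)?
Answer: 12160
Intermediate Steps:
D = 15629 (D = -4813 + 20442 = 15629)
D + (-21011 + 17542) = 15629 + (-21011 + 17542) = 15629 - 3469 = 12160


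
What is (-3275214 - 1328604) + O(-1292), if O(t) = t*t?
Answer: -2934554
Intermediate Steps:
O(t) = t**2
(-3275214 - 1328604) + O(-1292) = (-3275214 - 1328604) + (-1292)**2 = -4603818 + 1669264 = -2934554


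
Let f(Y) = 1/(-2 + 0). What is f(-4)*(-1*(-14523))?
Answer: -14523/2 ≈ -7261.5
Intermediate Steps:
f(Y) = -½ (f(Y) = 1/(-2) = -½)
f(-4)*(-1*(-14523)) = -(-1)*(-14523)/2 = -½*14523 = -14523/2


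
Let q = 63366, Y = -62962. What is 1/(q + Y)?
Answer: 1/404 ≈ 0.0024752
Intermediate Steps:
1/(q + Y) = 1/(63366 - 62962) = 1/404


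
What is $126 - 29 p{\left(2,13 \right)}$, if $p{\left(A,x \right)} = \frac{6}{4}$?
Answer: $\frac{165}{2} \approx 82.5$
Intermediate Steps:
$p{\left(A,x \right)} = \frac{3}{2}$ ($p{\left(A,x \right)} = 6 \cdot \frac{1}{4} = \frac{3}{2}$)
$126 - 29 p{\left(2,13 \right)} = 126 - \frac{87}{2} = \frac{165}{2}$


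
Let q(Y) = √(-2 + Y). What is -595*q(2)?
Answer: 0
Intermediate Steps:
-595*q(2) = -595*√(-2 + 2) = -595*√0 = -595*0 = 0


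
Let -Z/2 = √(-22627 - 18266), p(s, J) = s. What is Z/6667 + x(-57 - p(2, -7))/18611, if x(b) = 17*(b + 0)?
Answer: -1003/18611 - 2*I*√40893/6667 ≈ -0.053893 - 0.060663*I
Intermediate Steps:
x(b) = 17*b
Z = -2*I*√40893 (Z = -2*√(-22627 - 18266) = -2*I*√40893 ≈ -404.44*I)
Z/6667 + x(-57 - p(2, -7))/18611 = -2*I*√40893/6667 + (17*(-57 - 1*2))/18611 = -2*I*√40893*(1/6667) + (17*(-57 - 2))*(1/18611) = -2*I*√40893/6667 + (17*(-59))*(1/18611) = -2*I*√40893/6667 - 1003*1/18611 = -2*I*√40893/6667 - 1003/18611 = -1003/18611 - 2*I*√40893/6667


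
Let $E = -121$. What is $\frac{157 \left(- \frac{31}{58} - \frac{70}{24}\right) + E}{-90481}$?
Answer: $\frac{230665}{31487388} \approx 0.0073256$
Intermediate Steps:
$\frac{157 \left(- \frac{31}{58} - \frac{70}{24}\right) + E}{-90481} = \frac{157 \left(- \frac{31}{58} - \frac{70}{24}\right) - 121}{-90481} = \left(157 \left(\left(-31\right) \frac{1}{58} - \frac{35}{12}\right) - 121\right) \left(- \frac{1}{90481}\right) = \left(157 \left(- \frac{31}{58} - \frac{35}{12}\right) - 121\right) \left(- \frac{1}{90481}\right) = \left(157 \left(- \frac{1201}{348}\right) - 121\right) \left(- \frac{1}{90481}\right) = \left(- \frac{188557}{348} - 121\right) \left(- \frac{1}{90481}\right) = \left(- \frac{230665}{348}\right) \left(- \frac{1}{90481}\right) = \frac{230665}{31487388}$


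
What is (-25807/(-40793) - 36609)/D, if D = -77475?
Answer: 298673026/632087535 ≈ 0.47252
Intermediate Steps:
(-25807/(-40793) - 36609)/D = (-25807/(-40793) - 36609)/(-77475) = (-25807*(-1/40793) - 36609)*(-1/77475) = (25807/40793 - 36609)*(-1/77475) = -1493365130/40793*(-1/77475) = 298673026/632087535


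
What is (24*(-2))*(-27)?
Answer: 1296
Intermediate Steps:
(24*(-2))*(-27) = -48*(-27) = 1296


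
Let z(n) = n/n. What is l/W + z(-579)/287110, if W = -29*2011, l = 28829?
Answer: -8277035871/16743968090 ≈ -0.49433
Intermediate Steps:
z(n) = 1
W = -58319
l/W + z(-579)/287110 = 28829/(-58319) + 1/287110 = 28829*(-1/58319) + 1*(1/287110) = -28829/58319 + 1/287110 = -8277035871/16743968090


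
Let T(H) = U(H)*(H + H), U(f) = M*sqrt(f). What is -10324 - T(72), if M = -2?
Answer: -10324 + 1728*sqrt(2) ≈ -7880.2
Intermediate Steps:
U(f) = -2*sqrt(f)
T(H) = -4*H**(3/2) (T(H) = (-2*sqrt(H))*(H + H) = (-2*sqrt(H))*(2*H) = -4*H**(3/2))
-10324 - T(72) = -10324 - (-4)*72**(3/2) = -10324 - (-4)*432*sqrt(2) = -10324 - (-1728)*sqrt(2) = -10324 + 1728*sqrt(2)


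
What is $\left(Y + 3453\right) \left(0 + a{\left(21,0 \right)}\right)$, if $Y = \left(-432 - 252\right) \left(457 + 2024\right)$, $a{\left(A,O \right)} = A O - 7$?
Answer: $11854857$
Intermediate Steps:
$a{\left(A,O \right)} = -7 + A O$
$Y = -1697004$ ($Y = \left(-684\right) 2481 = -1697004$)
$\left(Y + 3453\right) \left(0 + a{\left(21,0 \right)}\right) = \left(-1697004 + 3453\right) \left(0 + \left(-7 + 21 \cdot 0\right)\right) = - 1693551 \left(0 + \left(-7 + 0\right)\right) = - 1693551 \left(0 - 7\right) = \left(-1693551\right) \left(-7\right) = 11854857$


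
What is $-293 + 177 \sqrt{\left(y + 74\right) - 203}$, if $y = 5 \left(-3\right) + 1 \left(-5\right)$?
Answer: $-293 + 177 i \sqrt{149} \approx -293.0 + 2160.6 i$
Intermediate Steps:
$y = -20$ ($y = -15 - 5 = -20$)
$-293 + 177 \sqrt{\left(y + 74\right) - 203} = -293 + 177 \sqrt{\left(-20 + 74\right) - 203} = -293 + 177 \sqrt{54 - 203} = -293 + 177 \sqrt{-149} = -293 + 177 i \sqrt{149}$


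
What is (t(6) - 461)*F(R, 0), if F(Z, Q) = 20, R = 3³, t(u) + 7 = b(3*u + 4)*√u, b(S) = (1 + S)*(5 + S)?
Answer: -9360 + 12420*√6 ≈ 21063.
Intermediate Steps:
t(u) = -7 + √u*(29 + (4 + 3*u)² + 18*u) (t(u) = -7 + (5 + (3*u + 4)² + 6*(3*u + 4))*√u = -7 + (5 + (4 + 3*u)² + 6*(4 + 3*u))*√u = -7 + (5 + (4 + 3*u)² + (24 + 18*u))*√u = -7 + (29 + (4 + 3*u)² + 18*u)*√u = -7 + √u*(29 + (4 + 3*u)² + 18*u))
R = 27
(t(6) - 461)*F(R, 0) = ((-7 + √6*(29 + (4 + 3*6)² + 18*6)) - 461)*20 = ((-7 + √6*(29 + (4 + 18)² + 108)) - 461)*20 = ((-7 + √6*(29 + 22² + 108)) - 461)*20 = ((-7 + √6*(29 + 484 + 108)) - 461)*20 = ((-7 + √6*621) - 461)*20 = ((-7 + 621*√6) - 461)*20 = (-468 + 621*√6)*20 = -9360 + 12420*√6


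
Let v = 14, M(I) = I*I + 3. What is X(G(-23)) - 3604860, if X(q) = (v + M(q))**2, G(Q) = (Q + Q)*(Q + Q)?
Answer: 20047760860869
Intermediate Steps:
M(I) = 3 + I**2 (M(I) = I**2 + 3 = 3 + I**2)
G(Q) = 4*Q**2 (G(Q) = (2*Q)*(2*Q) = 4*Q**2)
X(q) = (17 + q**2)**2 (X(q) = (14 + (3 + q**2))**2 = (17 + q**2)**2)
X(G(-23)) - 3604860 = (17 + (4*(-23)**2)**2)**2 - 3604860 = (17 + (4*529)**2)**2 - 3604860 = (17 + 2116**2)**2 - 3604860 = (17 + 4477456)**2 - 3604860 = 4477473**2 - 3604860 = 20047764465729 - 3604860 = 20047760860869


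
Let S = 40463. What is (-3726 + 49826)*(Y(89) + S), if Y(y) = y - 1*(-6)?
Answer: 1869723800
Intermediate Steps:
Y(y) = 6 + y (Y(y) = y + 6 = 6 + y)
(-3726 + 49826)*(Y(89) + S) = (-3726 + 49826)*((6 + 89) + 40463) = 46100*(95 + 40463) = 46100*40558 = 1869723800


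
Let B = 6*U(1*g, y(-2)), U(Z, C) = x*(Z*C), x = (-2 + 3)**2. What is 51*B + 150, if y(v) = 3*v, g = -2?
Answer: 3822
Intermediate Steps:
x = 1 (x = 1**2 = 1)
U(Z, C) = C*Z (U(Z, C) = 1*(Z*C) = 1*(C*Z) = C*Z)
B = 72 (B = 6*((3*(-2))*(1*(-2))) = 6*(-6*(-2)) = 6*12 = 72)
51*B + 150 = 51*72 + 150 = 3672 + 150 = 3822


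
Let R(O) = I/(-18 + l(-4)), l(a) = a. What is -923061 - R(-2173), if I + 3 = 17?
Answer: -10153664/11 ≈ -9.2306e+5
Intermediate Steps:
I = 14 (I = -3 + 17 = 14)
R(O) = -7/11 (R(O) = 14/(-18 - 4) = 14/(-22) = -1/22*14 = -7/11)
-923061 - R(-2173) = -923061 - 1*(-7/11) = -923061 + 7/11 = -10153664/11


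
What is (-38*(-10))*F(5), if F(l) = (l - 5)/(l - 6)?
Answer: 0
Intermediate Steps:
F(l) = (-5 + l)/(-6 + l)
(-38*(-10))*F(5) = (-38*(-10))*((-5 + 5)/(-6 + 5)) = 380*(0/(-1)) = 380*(-1*0) = 380*0 = 0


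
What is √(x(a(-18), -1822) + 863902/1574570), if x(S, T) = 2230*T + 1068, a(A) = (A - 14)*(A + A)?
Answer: I*√2517694081906037165/787285 ≈ 2015.4*I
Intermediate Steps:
a(A) = 2*A*(-14 + A) (a(A) = (-14 + A)*(2*A) = 2*A*(-14 + A))
x(S, T) = 1068 + 2230*T
√(x(a(-18), -1822) + 863902/1574570) = √((1068 + 2230*(-1822)) + 863902/1574570) = √((1068 - 4063060) + 863902*(1/1574570)) = √(-4061992 + 431951/787285) = √(-3197944939769/787285) = I*√2517694081906037165/787285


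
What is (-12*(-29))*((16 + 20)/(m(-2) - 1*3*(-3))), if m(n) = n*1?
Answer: 12528/7 ≈ 1789.7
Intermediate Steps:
m(n) = n
(-12*(-29))*((16 + 20)/(m(-2) - 1*3*(-3))) = (-12*(-29))*((16 + 20)/(-2 - 1*3*(-3))) = 348*(36/(-2 - 3*(-3))) = 348*(36/(-2 + 9)) = 348*(36/7) = 12528/7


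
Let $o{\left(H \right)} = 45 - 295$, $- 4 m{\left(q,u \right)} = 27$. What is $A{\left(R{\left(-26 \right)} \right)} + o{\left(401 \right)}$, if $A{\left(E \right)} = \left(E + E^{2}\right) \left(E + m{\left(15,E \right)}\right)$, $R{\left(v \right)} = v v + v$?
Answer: $\frac{544381975}{2} \approx 2.7219 \cdot 10^{8}$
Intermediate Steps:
$R{\left(v \right)} = v + v^{2}$ ($R{\left(v \right)} = v^{2} + v = v + v^{2}$)
$m{\left(q,u \right)} = - \frac{27}{4}$ ($m{\left(q,u \right)} = \left(- \frac{1}{4}\right) 27 = - \frac{27}{4}$)
$o{\left(H \right)} = -250$
$A{\left(E \right)} = \left(- \frac{27}{4} + E\right) \left(E + E^{2}\right)$ ($A{\left(E \right)} = \left(E + E^{2}\right) \left(E - \frac{27}{4}\right) = \left(E + E^{2}\right) \left(- \frac{27}{4} + E\right) = \left(- \frac{27}{4} + E\right) \left(E + E^{2}\right)$)
$A{\left(R{\left(-26 \right)} \right)} + o{\left(401 \right)} = \frac{- 26 \left(1 - 26\right) \left(-27 - 23 \left(- 26 \left(1 - 26\right)\right) + 4 \left(- 26 \left(1 - 26\right)\right)^{2}\right)}{4} - 250 = \frac{\left(-26\right) \left(-25\right) \left(-27 - 23 \left(\left(-26\right) \left(-25\right)\right) + 4 \left(\left(-26\right) \left(-25\right)\right)^{2}\right)}{4} - 250 = \frac{1}{4} \cdot 650 \left(-27 - 14950 + 4 \cdot 650^{2}\right) - 250 = \frac{1}{4} \cdot 650 \left(-27 - 14950 + 4 \cdot 422500\right) - 250 = \frac{1}{4} \cdot 650 \left(-27 - 14950 + 1690000\right) - 250 = \frac{1}{4} \cdot 650 \cdot 1675023 - 250 = \frac{544382475}{2} - 250 = \frac{544381975}{2}$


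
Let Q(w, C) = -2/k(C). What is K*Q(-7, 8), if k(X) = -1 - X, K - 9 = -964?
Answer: -1910/9 ≈ -212.22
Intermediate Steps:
K = -955 (K = 9 - 964 = -955)
Q(w, C) = -2/(-1 - C)
K*Q(-7, 8) = -1910/(1 + 8) = -1910/9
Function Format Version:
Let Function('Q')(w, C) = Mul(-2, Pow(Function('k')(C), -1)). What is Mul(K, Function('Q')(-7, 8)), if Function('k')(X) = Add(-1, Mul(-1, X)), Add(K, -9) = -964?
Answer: Rational(-1910, 9) ≈ -212.22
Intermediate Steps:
K = -955 (K = Add(9, -964) = -955)
Function('Q')(w, C) = Mul(-2, Pow(Add(-1, Mul(-1, C)), -1))
Mul(K, Function('Q')(-7, 8)) = Mul(-955, Mul(2, Pow(Add(1, 8), -1))) = Mul(-955, Mul(2, Pow(9, -1))) = Mul(-955, Mul(2, Rational(1, 9))) = Mul(-955, Rational(2, 9)) = Rational(-1910, 9)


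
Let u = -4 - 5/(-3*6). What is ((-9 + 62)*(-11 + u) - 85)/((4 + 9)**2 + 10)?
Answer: -15575/3222 ≈ -4.8340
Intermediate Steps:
u = -67/18 (u = -4 - 5/(-18) = -4 - 1/18*(-5) = -4 + 5/18 = -67/18 ≈ -3.7222)
((-9 + 62)*(-11 + u) - 85)/((4 + 9)**2 + 10) = ((-9 + 62)*(-11 - 67/18) - 85)/((4 + 9)**2 + 10) = (53*(-265/18) - 85)/(13**2 + 10) = (-14045/18 - 85)/(169 + 10) = -15575/18/179 = -15575/18*1/179 = -15575/3222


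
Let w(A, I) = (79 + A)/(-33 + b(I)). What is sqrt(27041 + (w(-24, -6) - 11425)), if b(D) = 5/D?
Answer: sqrt(643452754)/203 ≈ 124.96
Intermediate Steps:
w(A, I) = (79 + A)/(-33 + 5/I)
sqrt(27041 + (w(-24, -6) - 11425)) = sqrt(27041 + (-1*(-6)*(79 - 24)/(-5 + 33*(-6)) - 11425)) = sqrt(27041 + (-1*(-6)*55/(-5 - 198) - 11425)) = sqrt(27041 + (-1*(-6)*55/(-203) - 11425)) = sqrt(27041 + (-1*(-6)*(-1/203)*55 - 11425)) = sqrt(27041 + (-330/203 - 11425)) = sqrt(27041 - 2319605/203) = sqrt(3169718/203) = sqrt(643452754)/203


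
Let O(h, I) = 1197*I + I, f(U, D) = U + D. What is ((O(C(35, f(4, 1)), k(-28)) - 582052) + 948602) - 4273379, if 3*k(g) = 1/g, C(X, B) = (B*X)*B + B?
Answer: -164087417/42 ≈ -3.9068e+6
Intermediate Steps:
f(U, D) = D + U
C(X, B) = B + X*B² (C(X, B) = X*B² + B = B + X*B²)
k(g) = 1/(3*g)
O(h, I) = 1198*I
((O(C(35, f(4, 1)), k(-28)) - 582052) + 948602) - 4273379 = ((1198*((⅓)/(-28)) - 582052) + 948602) - 4273379 = ((1198*((⅓)*(-1/28)) - 582052) + 948602) - 4273379 = ((1198*(-1/84) - 582052) + 948602) - 4273379 = ((-599/42 - 582052) + 948602) - 4273379 = (-24446783/42 + 948602) - 4273379 = 15394501/42 - 4273379 = -164087417/42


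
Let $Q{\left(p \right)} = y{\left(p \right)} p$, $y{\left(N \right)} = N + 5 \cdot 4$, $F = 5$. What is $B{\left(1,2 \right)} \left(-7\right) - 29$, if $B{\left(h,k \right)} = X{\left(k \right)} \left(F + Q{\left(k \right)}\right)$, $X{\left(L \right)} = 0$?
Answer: $-29$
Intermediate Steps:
$y{\left(N \right)} = 20 + N$ ($y{\left(N \right)} = N + 20 = 20 + N$)
$Q{\left(p \right)} = p \left(20 + p\right)$ ($Q{\left(p \right)} = \left(20 + p\right) p = p \left(20 + p\right)$)
$B{\left(h,k \right)} = 0$ ($B{\left(h,k \right)} = 0 \left(5 + k \left(20 + k\right)\right) = 0$)
$B{\left(1,2 \right)} \left(-7\right) - 29 = 0 \left(-7\right) - 29 = 0 - 29 = -29$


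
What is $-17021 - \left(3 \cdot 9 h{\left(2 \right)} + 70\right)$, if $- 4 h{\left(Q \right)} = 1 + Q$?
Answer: $- \frac{68283}{4} \approx -17071.0$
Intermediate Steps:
$h{\left(Q \right)} = - \frac{1}{4} - \frac{Q}{4}$ ($h{\left(Q \right)} = - \frac{1 + Q}{4} = - \frac{1}{4} - \frac{Q}{4}$)
$-17021 - \left(3 \cdot 9 h{\left(2 \right)} + 70\right) = -17021 - \left(3 \cdot 9 \left(- \frac{1}{4} - \frac{1}{2}\right) + 70\right) = -17021 - \left(27 \left(- \frac{1}{4} - \frac{1}{2}\right) + 70\right) = -17021 - \left(27 \left(- \frac{3}{4}\right) + 70\right) = -17021 - \left(- \frac{81}{4} + 70\right) = -17021 - \frac{199}{4} = - \frac{68283}{4}$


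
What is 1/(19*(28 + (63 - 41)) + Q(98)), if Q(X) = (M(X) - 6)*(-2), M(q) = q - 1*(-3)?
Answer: 1/760 ≈ 0.0013158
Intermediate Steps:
M(q) = 3 + q (M(q) = q + 3 = 3 + q)
Q(X) = 6 - 2*X (Q(X) = ((3 + X) - 6)*(-2) = (-3 + X)*(-2) = 6 - 2*X)
1/(19*(28 + (63 - 41)) + Q(98)) = 1/(19*(28 + (63 - 41)) + (6 - 2*98)) = 1/(19*(28 + 22) + (6 - 196)) = 1/(19*50 - 190) = 1/(950 - 190) = 1/760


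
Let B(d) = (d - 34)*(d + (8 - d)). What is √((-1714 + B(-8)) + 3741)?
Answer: √1691 ≈ 41.122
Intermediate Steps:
B(d) = -272 + 8*d (B(d) = (-34 + d)*8 = -272 + 8*d)
√((-1714 + B(-8)) + 3741) = √((-1714 + (-272 + 8*(-8))) + 3741) = √((-1714 + (-272 - 64)) + 3741) = √((-1714 - 336) + 3741) = √(-2050 + 3741) = √1691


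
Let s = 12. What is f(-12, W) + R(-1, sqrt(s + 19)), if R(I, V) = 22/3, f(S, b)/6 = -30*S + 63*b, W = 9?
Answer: 16708/3 ≈ 5569.3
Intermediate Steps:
f(S, b) = -180*S + 378*b (f(S, b) = 6*(-30*S + 63*b) = -180*S + 378*b)
R(I, V) = 22/3 (R(I, V) = 22*(1/3) = 22/3)
f(-12, W) + R(-1, sqrt(s + 19)) = (-180*(-12) + 378*9) + 22/3 = (2160 + 3402) + 22/3 = 5562 + 22/3 = 16708/3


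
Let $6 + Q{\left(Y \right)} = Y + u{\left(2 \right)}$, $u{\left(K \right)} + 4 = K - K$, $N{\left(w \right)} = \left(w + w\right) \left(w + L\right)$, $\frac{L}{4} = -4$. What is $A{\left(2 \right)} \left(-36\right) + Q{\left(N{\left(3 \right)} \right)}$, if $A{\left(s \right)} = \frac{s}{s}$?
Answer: $-124$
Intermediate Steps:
$L = -16$ ($L = 4 \left(-4\right) = -16$)
$A{\left(s \right)} = 1$
$N{\left(w \right)} = 2 w \left(-16 + w\right)$ ($N{\left(w \right)} = \left(w + w\right) \left(w - 16\right) = 2 w \left(-16 + w\right)$)
$u{\left(K \right)} = -4$ ($u{\left(K \right)} = -4 + \left(K - K\right) = -4 + 0 = -4$)
$Q{\left(Y \right)} = -10 + Y$ ($Q{\left(Y \right)} = -6 + \left(Y - 4\right) = -6 + \left(-4 + Y\right) = -10 + Y$)
$A{\left(2 \right)} \left(-36\right) + Q{\left(N{\left(3 \right)} \right)} = 1 \left(-36\right) + \left(-10 + 2 \cdot 3 \left(-16 + 3\right)\right) = -36 + \left(-10 + 2 \cdot 3 \left(-13\right)\right) = -36 - 88 = -124$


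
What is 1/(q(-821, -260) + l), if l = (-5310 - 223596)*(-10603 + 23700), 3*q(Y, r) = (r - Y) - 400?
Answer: -3/8993945485 ≈ -3.3356e-10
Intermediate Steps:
q(Y, r) = -400/3 - Y/3 + r/3 (q(Y, r) = ((r - Y) - 400)/3 = (-400 + r - Y)/3 = -400/3 - Y/3 + r/3)
l = -2997981882 (l = -228906*13097 = -2997981882)
1/(q(-821, -260) + l) = 1/((-400/3 - 1/3*(-821) + (1/3)*(-260)) - 2997981882) = 1/((-400/3 + 821/3 - 260/3) - 2997981882) = 1/(161/3 - 2997981882) = 1/(-8993945485/3) = -3/8993945485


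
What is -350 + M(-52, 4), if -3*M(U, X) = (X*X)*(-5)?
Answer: -970/3 ≈ -323.33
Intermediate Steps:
M(U, X) = 5*X**2/3 (M(U, X) = -X*X*(-5)/3 = -X**2*(-5)/3 = -(-5)*X**2/3 = 5*X**2/3)
-350 + M(-52, 4) = -350 + (5/3)*4**2 = -350 + (5/3)*16 = -350 + 80/3 = -970/3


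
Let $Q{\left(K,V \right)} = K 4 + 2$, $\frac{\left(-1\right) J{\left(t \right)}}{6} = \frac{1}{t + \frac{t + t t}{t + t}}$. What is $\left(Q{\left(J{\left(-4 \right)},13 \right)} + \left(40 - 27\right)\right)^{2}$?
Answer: $\frac{45369}{121} \approx 374.95$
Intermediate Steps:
$J{\left(t \right)} = - \frac{6}{t + \frac{t + t^{2}}{2 t}}$ ($J{\left(t \right)} = - \frac{6}{t + \frac{t + t t}{t + t}} = - \frac{6}{t + \frac{t + t^{2}}{2 t}}$)
$Q{\left(K,V \right)} = 2 + 4 K$ ($Q{\left(K,V \right)} = 4 K + 2 = 2 + 4 K$)
$\left(Q{\left(J{\left(-4 \right)},13 \right)} + \left(40 - 27\right)\right)^{2} = \left(\left(2 + 4 \left(- \frac{12}{1 + 3 \left(-4\right)}\right)\right) + \left(40 - 27\right)\right)^{2} = \left(\left(2 + 4 \left(- \frac{12}{1 - 12}\right)\right) + 13\right)^{2} = \left(\left(2 + 4 \left(- \frac{12}{-11}\right)\right) + 13\right)^{2} = \left(\left(2 + 4 \left(\left(-12\right) \left(- \frac{1}{11}\right)\right)\right) + 13\right)^{2} = \left(\left(2 + 4 \cdot \frac{12}{11}\right) + 13\right)^{2} = \left(\left(2 + \frac{48}{11}\right) + 13\right)^{2} = \left(\frac{70}{11} + 13\right)^{2} = \left(\frac{213}{11}\right)^{2} = \frac{45369}{121}$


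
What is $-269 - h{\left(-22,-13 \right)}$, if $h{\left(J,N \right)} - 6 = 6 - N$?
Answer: $-294$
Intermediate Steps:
$h{\left(J,N \right)} = 12 - N$ ($h{\left(J,N \right)} = 6 - \left(-6 + N\right) = 12 - N$)
$-269 - h{\left(-22,-13 \right)} = -269 - \left(12 - -13\right) = -269 - \left(12 + 13\right) = -269 - 25 = -294$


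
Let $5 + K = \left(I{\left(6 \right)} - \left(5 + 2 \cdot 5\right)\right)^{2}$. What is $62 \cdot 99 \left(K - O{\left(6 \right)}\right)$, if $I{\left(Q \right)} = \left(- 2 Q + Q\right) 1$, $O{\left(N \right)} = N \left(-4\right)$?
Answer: $2823480$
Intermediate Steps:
$O{\left(N \right)} = - 4 N$
$I{\left(Q \right)} = - Q$ ($I{\left(Q \right)} = - Q 1 = - Q$)
$K = 436$ ($K = -5 + \left(\left(-1\right) 6 - \left(5 + 2 \cdot 5\right)\right)^{2} = -5 + \left(-6 - 15\right)^{2} = -5 + \left(-21\right)^{2} = -5 + 441 = 436$)
$62 \cdot 99 \left(K - O{\left(6 \right)}\right) = 62 \cdot 99 \left(436 - \left(-4\right) 6\right) = 6138 \left(436 - -24\right) = 6138 \left(436 + 24\right) = 6138 \cdot 460 = 2823480$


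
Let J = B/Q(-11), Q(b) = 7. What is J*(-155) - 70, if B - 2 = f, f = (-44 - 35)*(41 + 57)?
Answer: 1199210/7 ≈ 1.7132e+5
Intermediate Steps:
f = -7742 (f = -79*98 = -7742)
B = -7740 (B = 2 - 7742 = -7740)
J = -7740/7 ≈ -1105.7
J*(-155) - 70 = -7740/7*(-155) - 70 = 1199700/7 - 70 = 1199210/7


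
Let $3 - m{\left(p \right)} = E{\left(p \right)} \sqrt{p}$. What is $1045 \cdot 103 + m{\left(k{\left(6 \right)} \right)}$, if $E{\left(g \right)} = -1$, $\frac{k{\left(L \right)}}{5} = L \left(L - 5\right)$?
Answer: $107638 + \sqrt{30} \approx 1.0764 \cdot 10^{5}$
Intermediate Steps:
$k{\left(L \right)} = 5 L \left(-5 + L\right)$ ($k{\left(L \right)} = 5 L \left(L - 5\right) = 5 L \left(-5 + L\right)$)
$m{\left(p \right)} = 3 + \sqrt{p}$ ($m{\left(p \right)} = 3 - - \sqrt{p} = 3 + \sqrt{p}$)
$1045 \cdot 103 + m{\left(k{\left(6 \right)} \right)} = 1045 \cdot 103 + \left(3 + \sqrt{5 \cdot 6 \left(-5 + 6\right)}\right) = 107635 + \left(3 + \sqrt{5 \cdot 6 \cdot 1}\right) = 107635 + \left(3 + \sqrt{30}\right) = 107638 + \sqrt{30}$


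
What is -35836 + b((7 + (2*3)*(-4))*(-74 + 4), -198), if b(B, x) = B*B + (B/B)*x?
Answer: 1380066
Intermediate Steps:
b(B, x) = x + B**2 (b(B, x) = B**2 + 1*x = B**2 + x = x + B**2)
-35836 + b((7 + (2*3)*(-4))*(-74 + 4), -198) = -35836 + (-198 + ((7 + (2*3)*(-4))*(-74 + 4))**2) = -35836 + (-198 + ((7 + 6*(-4))*(-70))**2) = -35836 + (-198 + ((7 - 24)*(-70))**2) = -35836 + (-198 + (-17*(-70))**2) = -35836 + (-198 + 1190**2) = -35836 + (-198 + 1416100) = -35836 + 1415902 = 1380066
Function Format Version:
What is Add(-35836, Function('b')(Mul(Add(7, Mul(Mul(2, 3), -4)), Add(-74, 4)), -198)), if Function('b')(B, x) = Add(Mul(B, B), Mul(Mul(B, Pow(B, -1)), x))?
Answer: 1380066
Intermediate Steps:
Function('b')(B, x) = Add(x, Pow(B, 2)) (Function('b')(B, x) = Add(Pow(B, 2), Mul(1, x)) = Add(Pow(B, 2), x) = Add(x, Pow(B, 2)))
Add(-35836, Function('b')(Mul(Add(7, Mul(Mul(2, 3), -4)), Add(-74, 4)), -198)) = Add(-35836, Add(-198, Pow(Mul(Add(7, Mul(Mul(2, 3), -4)), Add(-74, 4)), 2))) = Add(-35836, Add(-198, Pow(Mul(Add(7, Mul(6, -4)), -70), 2))) = Add(-35836, Add(-198, Pow(Mul(Add(7, -24), -70), 2))) = Add(-35836, Add(-198, Pow(Mul(-17, -70), 2))) = Add(-35836, Add(-198, Pow(1190, 2))) = Add(-35836, Add(-198, 1416100)) = Add(-35836, 1415902) = 1380066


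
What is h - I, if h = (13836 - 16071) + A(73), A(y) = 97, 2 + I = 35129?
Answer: -37265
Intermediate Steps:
I = 35127 (I = -2 + 35129 = 35127)
h = -2138 (h = (13836 - 16071) + 97 = -2235 + 97 = -2138)
h - I = -2138 - 1*35127 = -2138 - 35127 = -37265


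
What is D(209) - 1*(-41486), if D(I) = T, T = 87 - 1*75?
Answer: 41498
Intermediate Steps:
T = 12 (T = 87 - 75 = 12)
D(I) = 12
D(209) - 1*(-41486) = 12 - 1*(-41486) = 12 + 41486 = 41498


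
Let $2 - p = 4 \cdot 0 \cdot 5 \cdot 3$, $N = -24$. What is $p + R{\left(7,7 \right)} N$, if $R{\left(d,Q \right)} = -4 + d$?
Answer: $-70$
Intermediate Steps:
$p = 2$ ($p = 2 - 4 \cdot 0 \cdot 5 \cdot 3 = 2 - 0 \cdot 15 = 2 - 0 = 2 + 0 = 2$)
$p + R{\left(7,7 \right)} N = 2 + \left(-4 + 7\right) \left(-24\right) = 2 + 3 \left(-24\right) = 2 - 72 = -70$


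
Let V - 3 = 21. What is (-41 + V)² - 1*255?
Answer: 34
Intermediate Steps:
V = 24 (V = 3 + 21 = 24)
(-41 + V)² - 1*255 = (-41 + 24)² - 1*255 = (-17)² - 255 = 289 - 255 = 34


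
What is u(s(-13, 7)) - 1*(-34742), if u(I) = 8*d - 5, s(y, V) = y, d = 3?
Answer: 34761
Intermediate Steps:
u(I) = 19 (u(I) = 8*3 - 5 = 24 - 5 = 19)
u(s(-13, 7)) - 1*(-34742) = 19 - 1*(-34742) = 19 + 34742 = 34761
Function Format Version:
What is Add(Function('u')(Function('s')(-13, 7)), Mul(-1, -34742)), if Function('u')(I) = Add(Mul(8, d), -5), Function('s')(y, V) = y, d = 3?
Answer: 34761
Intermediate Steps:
Function('u')(I) = 19 (Function('u')(I) = Add(Mul(8, 3), -5) = Add(24, -5) = 19)
Add(Function('u')(Function('s')(-13, 7)), Mul(-1, -34742)) = Add(19, Mul(-1, -34742)) = Add(19, 34742) = 34761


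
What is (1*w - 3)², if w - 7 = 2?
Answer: 36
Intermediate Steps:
w = 9 (w = 7 + 2 = 9)
(1*w - 3)² = (1*9 - 3)² = (9 - 3)² = 6² = 36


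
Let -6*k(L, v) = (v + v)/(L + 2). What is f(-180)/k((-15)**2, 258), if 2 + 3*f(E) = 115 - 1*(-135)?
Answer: -28148/129 ≈ -218.20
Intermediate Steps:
f(E) = 248/3 (f(E) = -2/3 + (115 - 1*(-135))/3 = -2/3 + (115 + 135)/3 = -2/3 + (1/3)*250 = -2/3 + 250/3 = 248/3)
k(L, v) = -v/(3*(2 + L)) (k(L, v) = -(v + v)/(6*(L + 2)) = -2*v/(6*(2 + L)) = -v/(3*(2 + L)))
f(-180)/k((-15)**2, 258) = 248/(3*((-1*258/(6 + 3*(-15)**2)))) = 248/(3*((-1*258/(6 + 3*225)))) = 248/(3*((-1*258/(6 + 675)))) = 248/(3*((-1*258/681))) = 248/(3*((-1*258*1/681))) = 248/(3*(-86/227)) = (248/3)*(-227/86) = -28148/129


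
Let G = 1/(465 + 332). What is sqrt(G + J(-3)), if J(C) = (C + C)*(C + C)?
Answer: sqrt(22868321)/797 ≈ 6.0001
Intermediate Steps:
J(C) = 4*C**2 (J(C) = (2*C)*(2*C) = 4*C**2)
G = 1/797 ≈ 0.0012547
sqrt(G + J(-3)) = sqrt(1/797 + 4*(-3)**2) = sqrt(1/797 + 4*9) = sqrt(1/797 + 36) = sqrt(28693/797) = sqrt(22868321)/797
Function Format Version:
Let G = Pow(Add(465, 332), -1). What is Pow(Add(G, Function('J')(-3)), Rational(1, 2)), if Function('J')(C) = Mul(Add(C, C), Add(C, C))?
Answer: Mul(Rational(1, 797), Pow(22868321, Rational(1, 2))) ≈ 6.0001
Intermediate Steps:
Function('J')(C) = Mul(4, Pow(C, 2)) (Function('J')(C) = Mul(Mul(2, C), Mul(2, C)) = Mul(4, Pow(C, 2)))
G = Rational(1, 797) (G = Pow(797, -1) = Rational(1, 797) ≈ 0.0012547)
Pow(Add(G, Function('J')(-3)), Rational(1, 2)) = Pow(Add(Rational(1, 797), Mul(4, Pow(-3, 2))), Rational(1, 2)) = Pow(Add(Rational(1, 797), Mul(4, 9)), Rational(1, 2)) = Pow(Add(Rational(1, 797), 36), Rational(1, 2)) = Pow(Rational(28693, 797), Rational(1, 2)) = Mul(Rational(1, 797), Pow(22868321, Rational(1, 2)))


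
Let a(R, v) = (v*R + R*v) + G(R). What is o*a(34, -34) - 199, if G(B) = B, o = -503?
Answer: 1145635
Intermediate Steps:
a(R, v) = R + 2*R*v (a(R, v) = (v*R + R*v) + R = (R*v + R*v) + R = 2*R*v + R = R + 2*R*v)
o*a(34, -34) - 199 = -17102*(1 + 2*(-34)) - 199 = -17102*(1 - 68) - 199 = -17102*(-67) - 199 = -503*(-2278) - 199 = 1145834 - 199 = 1145635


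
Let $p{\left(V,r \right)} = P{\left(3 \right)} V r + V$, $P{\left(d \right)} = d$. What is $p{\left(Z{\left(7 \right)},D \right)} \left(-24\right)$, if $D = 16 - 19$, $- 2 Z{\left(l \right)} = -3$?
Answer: $288$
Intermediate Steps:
$Z{\left(l \right)} = \frac{3}{2}$ ($Z{\left(l \right)} = \left(- \frac{1}{2}\right) \left(-3\right) = \frac{3}{2}$)
$D = -3$
$p{\left(V,r \right)} = V + 3 V r$ ($p{\left(V,r \right)} = 3 V r + V = V + 3 V r$)
$p{\left(Z{\left(7 \right)},D \right)} \left(-24\right) = \frac{3 \left(1 + 3 \left(-3\right)\right)}{2} \left(-24\right) = \frac{3 \left(1 - 9\right)}{2} \left(-24\right) = \frac{3}{2} \left(-8\right) \left(-24\right) = \left(-12\right) \left(-24\right) = 288$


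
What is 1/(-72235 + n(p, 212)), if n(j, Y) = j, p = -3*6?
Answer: -1/72253 ≈ -1.3840e-5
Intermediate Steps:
p = -18
1/(-72235 + n(p, 212)) = 1/(-72235 - 18) = 1/(-72253) = -1/72253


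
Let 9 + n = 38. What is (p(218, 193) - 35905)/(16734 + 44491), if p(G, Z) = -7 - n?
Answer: -35941/61225 ≈ -0.58703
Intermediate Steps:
n = 29 (n = -9 + 38 = 29)
p(G, Z) = -36 (p(G, Z) = -7 - 1*29 = -7 - 29 = -36)
(p(218, 193) - 35905)/(16734 + 44491) = (-36 - 35905)/(16734 + 44491) = -35941/61225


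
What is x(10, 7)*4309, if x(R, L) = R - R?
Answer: 0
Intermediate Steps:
x(R, L) = 0
x(10, 7)*4309 = 0*4309 = 0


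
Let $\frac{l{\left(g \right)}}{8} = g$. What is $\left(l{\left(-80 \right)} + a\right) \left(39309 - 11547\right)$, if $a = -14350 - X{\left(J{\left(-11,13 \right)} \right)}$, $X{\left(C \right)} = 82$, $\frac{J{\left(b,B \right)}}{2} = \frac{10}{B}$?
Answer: $-418428864$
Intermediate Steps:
$J{\left(b,B \right)} = \frac{20}{B}$ ($J{\left(b,B \right)} = 2 \frac{10}{B} = \frac{20}{B}$)
$l{\left(g \right)} = 8 g$
$a = -14432$ ($a = -14350 - 82 = -14432$)
$\left(l{\left(-80 \right)} + a\right) \left(39309 - 11547\right) = \left(8 \left(-80\right) - 14432\right) \left(39309 - 11547\right) = \left(-640 - 14432\right) 27762 = \left(-15072\right) 27762 = -418428864$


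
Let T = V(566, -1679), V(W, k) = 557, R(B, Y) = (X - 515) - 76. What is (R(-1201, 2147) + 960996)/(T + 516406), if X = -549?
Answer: 319952/172321 ≈ 1.8567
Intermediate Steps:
R(B, Y) = -1140 (R(B, Y) = (-549 - 515) - 76 = -1064 - 76 = -1140)
T = 557
(R(-1201, 2147) + 960996)/(T + 516406) = (-1140 + 960996)/(557 + 516406) = 959856/516963 = 959856*(1/516963) = 319952/172321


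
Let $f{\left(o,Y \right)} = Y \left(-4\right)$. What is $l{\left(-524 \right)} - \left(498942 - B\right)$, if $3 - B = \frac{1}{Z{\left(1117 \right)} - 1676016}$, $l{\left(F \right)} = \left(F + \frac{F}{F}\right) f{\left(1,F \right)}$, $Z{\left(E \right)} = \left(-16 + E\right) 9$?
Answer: $- \frac{2657685582728}{1666107} \approx -1.5951 \cdot 10^{6}$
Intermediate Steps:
$Z{\left(E \right)} = -144 + 9 E$
$f{\left(o,Y \right)} = - 4 Y$
$l{\left(F \right)} = - 4 F \left(1 + F\right)$ ($l{\left(F \right)} = \left(F + \frac{F}{F}\right) \left(- 4 F\right) = \left(F + 1\right) \left(- 4 F\right) = \left(1 + F\right) \left(- 4 F\right) = - 4 F \left(1 + F\right)$)
$B = \frac{4998322}{1666107}$ ($B = 3 - \frac{1}{\left(-144 + 9 \cdot 1117\right) - 1676016} = 3 - \frac{1}{\left(-144 + 10053\right) - 1676016} = 3 - \frac{1}{9909 - 1676016} = 3 - \frac{1}{-1666107} = 3 - - \frac{1}{1666107} = 3 + \frac{1}{1666107} = \frac{4998322}{1666107} \approx 3.0$)
$l{\left(-524 \right)} - \left(498942 - B\right) = \left(-4\right) \left(-524\right) \left(1 - 524\right) - \left(498942 - \frac{4998322}{1666107}\right) = \left(-4\right) \left(-524\right) \left(-523\right) - \left(498942 - \frac{4998322}{1666107}\right) = -1096208 - \frac{831285760472}{1666107} = - \frac{2657685582728}{1666107}$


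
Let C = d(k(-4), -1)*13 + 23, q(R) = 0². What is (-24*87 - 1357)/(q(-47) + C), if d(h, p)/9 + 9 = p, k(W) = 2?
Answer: 3445/1147 ≈ 3.0035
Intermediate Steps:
q(R) = 0
d(h, p) = -81 + 9*p
C = -1147 (C = (-81 + 9*(-1))*13 + 23 = (-81 - 9)*13 + 23 = -90*13 + 23 = -1170 + 23 = -1147)
(-24*87 - 1357)/(q(-47) + C) = (-24*87 - 1357)/(0 - 1147) = (-2088 - 1357)/(-1147) = -3445*(-1/1147) = 3445/1147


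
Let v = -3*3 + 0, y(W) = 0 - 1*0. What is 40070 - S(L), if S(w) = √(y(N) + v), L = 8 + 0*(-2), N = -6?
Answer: 40070 - 3*I ≈ 40070.0 - 3.0*I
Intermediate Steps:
y(W) = 0 (y(W) = 0 + 0 = 0)
v = -9 (v = -9 + 0 = -9)
L = 8 (L = 8 + 0 = 8)
S(w) = 3*I (S(w) = √(0 - 9) = √(-9) = 3*I)
40070 - S(L) = 40070 - 3*I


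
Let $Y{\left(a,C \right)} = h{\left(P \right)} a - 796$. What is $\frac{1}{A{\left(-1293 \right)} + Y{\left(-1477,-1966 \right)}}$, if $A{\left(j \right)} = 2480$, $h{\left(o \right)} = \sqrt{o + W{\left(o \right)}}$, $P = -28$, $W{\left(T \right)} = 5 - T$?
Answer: $- \frac{1684}{8071789} - \frac{1477 \sqrt{5}}{8071789} \approx -0.00061779$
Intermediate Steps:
$h{\left(o \right)} = \sqrt{5}$ ($h{\left(o \right)} = \sqrt{o - \left(-5 + o\right)} = \sqrt{5}$)
$Y{\left(a,C \right)} = -796 + a \sqrt{5}$ ($Y{\left(a,C \right)} = \sqrt{5} a - 796 = a \sqrt{5} - 796 = -796 + a \sqrt{5}$)
$\frac{1}{A{\left(-1293 \right)} + Y{\left(-1477,-1966 \right)}} = \frac{1}{2480 - \left(796 + 1477 \sqrt{5}\right)} = \frac{1}{1684 - 1477 \sqrt{5}}$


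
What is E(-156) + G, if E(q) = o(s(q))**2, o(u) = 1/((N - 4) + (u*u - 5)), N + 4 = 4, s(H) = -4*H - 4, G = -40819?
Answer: -6031270160321538/147756440881 ≈ -40819.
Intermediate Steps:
s(H) = -4 - 4*H
N = 0 (N = -4 + 4 = 0)
o(u) = 1/(-9 + u**2) (o(u) = 1/((0 - 4) + (u*u - 5)) = 1/(-4 + (u**2 - 5)) = 1/(-4 + (-5 + u**2)) = 1/(-9 + u**2))
E(q) = (-9 + (-4 - 4*q)**2)**(-2) (E(q) = (1/(-9 + (-4 - 4*q)**2))**2 = (-9 + (-4 - 4*q)**2)**(-2))
E(-156) + G = (-9 + 16*(1 - 156)**2)**(-2) - 40819 = (-9 + 16*(-155)**2)**(-2) - 40819 = (-9 + 16*24025)**(-2) - 40819 = (-9 + 384400)**(-2) - 40819 = 384391**(-2) - 40819 = 1/147756440881 - 40819 = -6031270160321538/147756440881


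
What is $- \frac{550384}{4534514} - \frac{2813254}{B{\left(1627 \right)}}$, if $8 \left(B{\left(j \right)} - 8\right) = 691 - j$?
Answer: $\frac{6378339828350}{247131013} \approx 25810.0$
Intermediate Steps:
$B{\left(j \right)} = \frac{755}{8} - \frac{j}{8}$ ($B{\left(j \right)} = 8 + \frac{691 - j}{8} = 8 - \left(- \frac{691}{8} + \frac{j}{8}\right) = \frac{755}{8} - \frac{j}{8}$)
$- \frac{550384}{4534514} - \frac{2813254}{B{\left(1627 \right)}} = - \frac{550384}{4534514} - \frac{2813254}{\frac{755}{8} - \frac{1627}{8}} = \left(-550384\right) \frac{1}{4534514} - \frac{2813254}{\frac{755}{8} - \frac{1627}{8}} = - \frac{275192}{2267257} - \frac{2813254}{-109} = - \frac{275192}{2267257} - - \frac{2813254}{109} = - \frac{275192}{2267257} + \frac{2813254}{109} = \frac{6378339828350}{247131013}$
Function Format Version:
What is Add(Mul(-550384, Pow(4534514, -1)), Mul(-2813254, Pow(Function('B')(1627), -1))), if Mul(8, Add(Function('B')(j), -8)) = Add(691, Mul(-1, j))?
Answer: Rational(6378339828350, 247131013) ≈ 25810.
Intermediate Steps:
Function('B')(j) = Add(Rational(755, 8), Mul(Rational(-1, 8), j)) (Function('B')(j) = Add(8, Mul(Rational(1, 8), Add(691, Mul(-1, j)))) = Add(8, Add(Rational(691, 8), Mul(Rational(-1, 8), j))) = Add(Rational(755, 8), Mul(Rational(-1, 8), j)))
Add(Mul(-550384, Pow(4534514, -1)), Mul(-2813254, Pow(Function('B')(1627), -1))) = Add(Mul(-550384, Pow(4534514, -1)), Mul(-2813254, Pow(Add(Rational(755, 8), Mul(Rational(-1, 8), 1627)), -1))) = Add(Mul(-550384, Rational(1, 4534514)), Mul(-2813254, Pow(Add(Rational(755, 8), Rational(-1627, 8)), -1))) = Add(Rational(-275192, 2267257), Mul(-2813254, Pow(-109, -1))) = Add(Rational(-275192, 2267257), Mul(-2813254, Rational(-1, 109))) = Add(Rational(-275192, 2267257), Rational(2813254, 109)) = Rational(6378339828350, 247131013)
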